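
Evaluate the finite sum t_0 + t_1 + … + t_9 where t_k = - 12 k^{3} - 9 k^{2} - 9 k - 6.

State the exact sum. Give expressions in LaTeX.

Ratio r(k) = (4*k**3 + 15*k**2 + 21*k + 12)/(4*k**3 + 3*k**2 + 3*k + 2).
A = 1, B = 1, C = k**3 + 3*k**2/4 + 3*k/4 + 1/2.
Need (1)·f(k+1) − (1)·f(k) = k**3 + 3*k**2/4 + 3*k/4 + 1/2.
From deg A=0, deg B=0, deg C=3: d=4.
A polynomial solution: f(k) = k*(k**3 - k**2 + k + 1)/4.
Get s_k = R·t_k = 3*k*(-k**3 + k**2 - k - 1) with R(k) = B(k−1)f(k)/C(k) = k*(k**3 - k**2 + k + 1)/(4*k**3 + 3*k**2 + 3*k + 2).
Check: Δs_k = -12*k**3 - 9*k**2 - 9*k - 6. ✓
Σ_(k=0)^(9) t_k = s_(10) − s_(0) = -27330 − (0) = -27330.

Σ = -27330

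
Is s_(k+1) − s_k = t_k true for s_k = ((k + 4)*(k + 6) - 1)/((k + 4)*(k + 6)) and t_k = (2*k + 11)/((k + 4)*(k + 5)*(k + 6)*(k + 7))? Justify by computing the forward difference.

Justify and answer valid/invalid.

s_(k+1) = ((k + 5)*(k + 7) - 1)/((k + 5)*(k + 7))
s_(k+1) − s_k = (2*k + 11)/(k**4 + 22*k**3 + 179*k**2 + 638*k + 840)
(s_(k+1) − s_k) − t_k = 0

Valid — Δs_k = t_k.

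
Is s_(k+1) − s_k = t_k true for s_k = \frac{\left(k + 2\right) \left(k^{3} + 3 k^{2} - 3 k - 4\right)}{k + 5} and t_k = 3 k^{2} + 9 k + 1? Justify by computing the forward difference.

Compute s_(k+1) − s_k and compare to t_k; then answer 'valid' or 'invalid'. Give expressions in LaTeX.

s_(k+1) = (k**4 + 9*k**3 + 24*k**2 + 15*k - 9)/(k + 6)
s_(k+1) − s_k = (3*k**4 + 36*k**3 + 127*k**2 + 134*k + 3)/(k**2 + 11*k + 30)
(s_(k+1) − s_k) − t_k = 3*(-2*k**3 - 21*k**2 - 49*k - 9)/(k**2 + 11*k + 30)

Invalid: residual \frac{3 \left(- 2 k^{3} - 21 k^{2} - 49 k - 9\right)}{k^{2} + 11 k + 30} ≠ 0.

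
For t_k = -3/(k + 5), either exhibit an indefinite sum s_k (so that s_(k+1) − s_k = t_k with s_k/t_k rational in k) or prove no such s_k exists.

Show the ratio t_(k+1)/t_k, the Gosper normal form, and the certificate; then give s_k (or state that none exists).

none — t_k is not Gosper-summable

Ratio r(k) = (k + 5)/(k + 6).
A = k + 5, B = k + 6, C = 1.
f must satisfy (k + 5)·f(k+1) − (k + 5)·f(k) = 1.
From deg A=1, deg B=1, deg C=0: d=0.
Put f(k) = c0: A·f(k+1) − B(k−1)·f(k) − C = -1; need -1 = 0 — inconsistent ⇒ no f, not summable.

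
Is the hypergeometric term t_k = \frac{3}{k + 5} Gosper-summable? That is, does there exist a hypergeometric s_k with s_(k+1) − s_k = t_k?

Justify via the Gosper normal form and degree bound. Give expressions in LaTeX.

Step 1: r(k) = (k + 5)/(k + 6).
Take A(k)=k + 5, B(k)=k + 6, C(k)=1.
Need (k + 5)·f(k+1) − (k + 5)·f(k) = 1.
deg f ≤ 0 (via 1,1,0).
Put f(k) = c0: A·f(k+1) − B(k−1)·f(k) − C = -1; need -1 = 0 — inconsistent ⇒ no f, not summable.

No — key equation has no polynomial f.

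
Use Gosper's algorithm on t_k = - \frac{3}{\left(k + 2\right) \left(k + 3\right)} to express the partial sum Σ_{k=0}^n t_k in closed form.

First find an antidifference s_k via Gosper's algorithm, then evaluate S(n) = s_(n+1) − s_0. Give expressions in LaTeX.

S(n) = \frac{3 \left(- n - 1\right)}{2 \left(n + 3\right)}

t_(k+1)/t_k = (k + 2)/(k + 4).
So A=k + 2 and B=k + 4, with C=1.
f must satisfy (k + 2)·f(k+1) − (k + 3)·f(k) = 1.
Bound: deg f ≤ 1.
A polynomial solution: f(k) = k/2.
Then R = B(k−1)f/C = k*(k + 3)/2, so s_k = R(k)·t_k = -3*k/(2*k + 4).
Δs = -3/(k**2 + 5*k + 6), as required.
s_(n+1) = 3*(-n - 1)/(2*(n + 3)) and s_(0) = 0, so S(n) = 3*(-n - 1)/(2*(n + 3)).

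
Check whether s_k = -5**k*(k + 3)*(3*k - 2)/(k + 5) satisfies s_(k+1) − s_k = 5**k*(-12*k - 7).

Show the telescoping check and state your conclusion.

Invalid: residual 5**k*(24*k**2 + 128*k + 74)/(k**2 + 11*k + 30) ≠ 0.

s_(k+1) = -5**(k + 1)*(k + 4)*(3*k + 1)/(k + 6)
s_(k+1) − s_k = 5**k*(-12*k**3 - 115*k**2 - 309*k - 136)/(k**2 + 11*k + 30)
(s_(k+1) − s_k) − t_k = 5**k*(24*k**2 + 128*k + 74)/(k**2 + 11*k + 30)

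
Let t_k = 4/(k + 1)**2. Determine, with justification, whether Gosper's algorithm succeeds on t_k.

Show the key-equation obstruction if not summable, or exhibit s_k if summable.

Ratio r(k) = (k + 1)**2/(k + 2)**2.
Gosper form: A/B · C(k+1)/C(k) with A=k**2 + 2*k + 1, B=k**2 + 4*k + 4, C=1.
Set up (k**2 + 2*k + 1)·f(k+1) − (k**2 + 2*k + 1)·f(k) − (1) = 0.
Bound: deg f ≤ 0.
Generic f = c0 gives residual -1; -1 = 0 cannot hold, so t_k is not Gosper-summable.

No; the coefficient equations for f are inconsistent.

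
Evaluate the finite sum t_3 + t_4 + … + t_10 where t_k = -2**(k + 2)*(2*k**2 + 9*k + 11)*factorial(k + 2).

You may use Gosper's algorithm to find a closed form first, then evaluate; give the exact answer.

Σ = -612141052707840

Step 1: r(k) = 2*(2*k**3 + 19*k**2 + 61*k + 66)/(2*k**2 + 9*k + 11).
Take A(k)=2*k + 6, B(k)=1, C(k)=k**2 + 9*k/2 + 11/2.
Set up (2*k + 6)·f(k+1) − (1)·f(k) − (k**2 + 9*k/2 + 11/2) = 0.
Bound: deg f ≤ 1.
Solving with deg f ≤ 1: f(k) = (k + 1)/2.
Certificate R = B(k−1)f/C = (k + 1)/(2*k**2 + 9*k + 11) gives s_k = -2**(k + 2)*(k + 1)*factorial(k + 2).
Verify: -2**(k + 2)*(2*k**2 + 9*k + 11)*factorial(k + 2) matches t_k.
Sum = s_(11) − s_(3); s_(11) = -612141052723200, s_(3) = -15360 ⇒ -612141052707840.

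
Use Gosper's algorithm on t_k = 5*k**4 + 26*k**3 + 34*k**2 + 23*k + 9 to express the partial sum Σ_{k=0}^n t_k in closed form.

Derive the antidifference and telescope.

S(n) = n**5 + 9*n**4 + 26*n**3 + 35*n**2 + 26*n + 9

t_(k+1)/t_k = (5*k**4 + 46*k**3 + 142*k**2 + 189*k + 97)/(5*k**4 + 26*k**3 + 34*k**2 + 23*k + 9).
A = 1, B = 1, C = k**4 + 26*k**3/5 + 34*k**2/5 + 23*k/5 + 9/5.
Solve (1)·f(k+1) − (1)·f(k) = k**4 + 26*k**3/5 + 34*k**2/5 + 23*k/5 + 9/5.
d = 5 from the (0,0,4) case.
Solving with deg f ≤ 5: f(k) = k*(k**4 + 4*k**3 + k + 3)/5.
Get s_k = R·t_k = k*(k**4 + 4*k**3 + k + 3) with R(k) = B(k−1)f(k)/C(k) = k*(k**4 + 4*k**3 + k + 3)/(5*k**4 + 26*k**3 + 34*k**2 + 23*k + 9).
Check: Δs_k = 5*k**4 + 26*k**3 + 34*k**2 + 23*k + 9. ✓
Evaluate: s_(n+1) = n**5 + 9*n**4 + 26*n**3 + 35*n**2 + 26*n + 9; subtract s_(0) = 0 ⇒ S(n) = n**5 + 9*n**4 + 26*n**3 + 35*n**2 + 26*n + 9.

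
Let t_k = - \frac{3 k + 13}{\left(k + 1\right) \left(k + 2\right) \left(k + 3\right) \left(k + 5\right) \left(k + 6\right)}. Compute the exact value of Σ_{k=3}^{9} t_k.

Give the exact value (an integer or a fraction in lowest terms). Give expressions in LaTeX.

r(k) = (k + 1)*(k + 5)*(3*k + 16)/((k + 4)*(k + 7)*(3*k + 13)) after simplifying.
Gosper form: A/B · C(k+1)/C(k) with A=k + 1, B=k + 7, C=k**2 + 25*k/3 + 52/3.
Key eq: (k + 1)·f(k+1) = (k + 6)·f(k) + (k**2 + 25*k/3 + 52/3).
Bound: deg f ≤ 5.
Solve for f: f(k) = k*(k + 3)*(k + 4)*(k**2 + 8*k + 17)/30 (degree 5 ≤ 5).
Then R = B(k−1)f/C = k*(k + 3)*(k + 6)*(k**2 + 8*k + 17)/(10*(3*k + 13)), so s_k = R(k)·t_k = k*(-k**2 - 8*k - 17)/(10*(k**3 + 8*k**2 + 17*k + 10)).
Check: Δs_k = (-3*k - 13)/(k**5 + 17*k**4 + 107*k**3 + 307*k**2 + 396*k + 180). ✓
Σ_(k=3)^(9) t_k = s_(10) − s_(3) = -197/1980 − (-3/32) = -91/15840.

Σ = -91/15840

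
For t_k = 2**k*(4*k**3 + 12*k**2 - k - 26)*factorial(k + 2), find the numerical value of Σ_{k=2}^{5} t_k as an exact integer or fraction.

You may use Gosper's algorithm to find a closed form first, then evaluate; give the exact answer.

t_(k+1)/t_k = 2*(4*k**4 + 36*k**3 + 107*k**2 + 94*k - 33)/(4*k**3 + 12*k**2 - k - 26).
Normal form (A,B,C) = (2*k + 6, 1, k**3 + 3*k**2 - k/4 - 13/2).
Set up (2*k + 6)·f(k+1) − (1)·f(k) − (k**3 + 3*k**2 - k/4 - 13/2) = 0.
deg f ≤ 2 (via 1,0,3).
A polynomial solution: f(k) = (2*k**2 - 3*k - 4)/4.
Certificate R = B(k−1)f/C = (2*k**2 - 3*k - 4)/(4*k**3 + 12*k**2 - k - 26) gives s_k = 2**k*(2*k**2 - 3*k - 4)*factorial(k + 2).
s_(k+1) − s_k = 2**k*(4*k**3 + 12*k**2 - k - 26)*factorial(k + 2) = t_k.
Evaluate s at k=6 and k=2: 129024000 and -192; difference 129024192.

Σ = 129024192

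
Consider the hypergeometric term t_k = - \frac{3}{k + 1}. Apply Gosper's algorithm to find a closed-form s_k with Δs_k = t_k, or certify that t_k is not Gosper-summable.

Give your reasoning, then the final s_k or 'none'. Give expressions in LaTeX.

r(k) = (k + 1)/(k + 2) after simplifying.
So A=k + 1 and B=k + 2, with C=1.
Key eq: (k + 1)·f(k+1) = (k + 1)·f(k) + (1).
Degrees (1,1,0) ⇒ d ≤ 0.
Generic f = c0 gives residual -1; -1 = 0 cannot hold, so t_k is not Gosper-summable.

none — t_k is not Gosper-summable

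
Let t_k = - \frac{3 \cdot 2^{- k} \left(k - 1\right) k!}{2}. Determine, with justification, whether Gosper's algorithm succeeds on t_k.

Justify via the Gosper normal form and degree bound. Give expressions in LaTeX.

Ratio r(k) = k*(k + 1)/(2*(k - 1)).
So A=k/2 + 1/2 and B=1, with C=k - 1.
Need (k/2 + 1/2)·f(k+1) − (1)·f(k) = k - 1.
deg f ≤ 0 (via 1,0,1).
A polynomial solution: f(k) = 2.
So s_k = (B(k−1)f/C)·t_k = (2/(k - 1))·t_k = -3*factorial(k)/2**k.
Check: Δs_k = -3*(k - 1)*factorial(k)/(2*2**k). ✓

Yes. s_k = - 3 \cdot 2^{- k} k!.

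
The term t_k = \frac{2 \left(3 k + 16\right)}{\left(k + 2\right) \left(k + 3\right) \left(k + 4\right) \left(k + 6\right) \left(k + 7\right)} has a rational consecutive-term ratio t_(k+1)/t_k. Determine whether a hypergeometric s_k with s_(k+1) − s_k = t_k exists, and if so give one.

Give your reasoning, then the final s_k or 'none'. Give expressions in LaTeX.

s_k = \frac{k \left(k^{2} + 11 k + 36\right)}{18 \left(k^{3} + 11 k^{2} + 36 k + 36\right)}

The ratio is (k + 2)*(k + 6)*(3*k + 19)/((k + 5)*(k + 8)*(3*k + 16)).
Gosper form: A/B · C(k+1)/C(k) with A=k + 2, B=k + 8, C=k**2 + 31*k/3 + 80/3.
Key eq: (k + 2)·f(k+1) = (k + 7)·f(k) + (k**2 + 31*k/3 + 80/3).
Bound: deg f ≤ 5.
Coefficient equations give f(k) = k*(k + 4)*(k + 5)*(k**2 + 11*k + 36)/108.
Get s_k = R·t_k = k*(k**2 + 11*k + 36)/(18*(k**3 + 11*k**2 + 36*k + 36)) with R(k) = B(k−1)f(k)/C(k) = k*(k + 4)*(k + 7)*(k**2 + 11*k + 36)/(36*(3*k + 16)).
s_(k+1) − s_k = 2*(3*k + 16)/(k**5 + 22*k**4 + 185*k**3 + 740*k**2 + 1404*k + 1008) = t_k.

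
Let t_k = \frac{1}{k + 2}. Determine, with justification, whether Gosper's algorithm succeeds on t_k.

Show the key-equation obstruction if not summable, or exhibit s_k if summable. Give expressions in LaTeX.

No — key equation has no polynomial f.

Ratio r(k) = (k + 2)/(k + 3).
Take A(k)=k + 2, B(k)=k + 3, C(k)=1.
f must satisfy (k + 2)·f(k+1) − (k + 2)·f(k) = 1.
deg f ≤ 0 (via 1,1,0).
Put f(k) = c0: A·f(k+1) − B(k−1)·f(k) − C = -1; need -1 = 0 — inconsistent ⇒ no f, not summable.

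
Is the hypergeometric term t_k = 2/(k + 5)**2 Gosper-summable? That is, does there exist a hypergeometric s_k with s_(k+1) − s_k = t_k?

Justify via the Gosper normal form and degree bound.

No — the linear system for f has no solution.

Ratio r(k) = (k + 5)**2/(k + 6)**2.
Factor: A=k**2 + 10*k + 25; B=k**2 + 12*k + 36; C=1.
Set up (k**2 + 10*k + 25)·f(k+1) − (k**2 + 10*k + 25)·f(k) − (1) = 0.
deg f ≤ 0 (via 2,2,0).
Generic f = c0 gives residual -1; -1 = 0 cannot hold, so t_k is not Gosper-summable.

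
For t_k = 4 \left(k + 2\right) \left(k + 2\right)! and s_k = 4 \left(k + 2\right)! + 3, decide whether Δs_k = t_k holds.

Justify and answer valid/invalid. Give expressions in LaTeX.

s_(k+1) = 4*factorial(k + 3) + 3
s_(k+1) − s_k = 4*(k + 2)*factorial(k + 2)
(s_(k+1) − s_k) − t_k = 0

Valid — Δs_k = t_k.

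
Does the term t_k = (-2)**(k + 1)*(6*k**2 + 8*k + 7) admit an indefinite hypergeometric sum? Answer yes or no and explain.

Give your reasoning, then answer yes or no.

Yes. s_k = 2*(-2)**k*(2*k**2 + 1).

Compute t_(k+1)/t_k: get 2*(-6*k**2 - 20*k - 21)/(6*k**2 + 8*k + 7).
So A=-2 and B=1, with C=k**2 + 4*k/3 + 7/6.
Set up (-2)·f(k+1) − (1)·f(k) − (k**2 + 4*k/3 + 7/6) = 0.
d = 2 from the (0,0,2) case.
Solving with deg f ≤ 2: f(k) = -(2*k**2 + 1)/6.
So s_k = (B(k−1)f/C)·t_k = (-(2*k**2 + 1)/(6*k**2 + 8*k + 7))·t_k = 2*(-2)**k*(2*k**2 + 1).
Verify: (-2)**(k + 1)*(6*k**2 + 8*k + 7) matches t_k.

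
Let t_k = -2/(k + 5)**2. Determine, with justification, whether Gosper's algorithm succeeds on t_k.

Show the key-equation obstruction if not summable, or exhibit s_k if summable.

No — the linear system for f has no solution.

The ratio is (k + 5)**2/(k + 6)**2.
Normal form (A,B,C) = (k**2 + 10*k + 25, k**2 + 12*k + 36, 1).
Set up (k**2 + 10*k + 25)·f(k+1) − (k**2 + 10*k + 25)·f(k) − (1) = 0.
Bound: deg f ≤ 0.
Put f(k) = c0: A·f(k+1) − B(k−1)·f(k) − C = -1; need -1 = 0 — inconsistent ⇒ no f, not summable.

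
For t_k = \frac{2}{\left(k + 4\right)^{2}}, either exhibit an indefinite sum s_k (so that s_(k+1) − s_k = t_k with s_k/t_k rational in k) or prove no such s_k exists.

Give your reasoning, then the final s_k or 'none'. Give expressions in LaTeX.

not Gosper-summable; s_k does not exist

The ratio is (k + 4)**2/(k + 5)**2.
Normal form (A,B,C) = (k**2 + 8*k + 16, k**2 + 10*k + 25, 1).
f must satisfy (k**2 + 8*k + 16)·f(k+1) − (k**2 + 8*k + 16)·f(k) = 1.
From deg A=2, deg B=2, deg C=0: d=0.
Generic f = c0 gives residual -1; -1 = 0 cannot hold, so t_k is not Gosper-summable.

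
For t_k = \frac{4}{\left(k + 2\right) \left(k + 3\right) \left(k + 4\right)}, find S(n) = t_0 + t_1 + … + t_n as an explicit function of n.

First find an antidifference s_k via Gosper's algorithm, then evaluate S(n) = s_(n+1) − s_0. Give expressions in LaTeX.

The ratio is (k + 2)/(k + 5).
A = k + 2, B = k + 5, C = 1.
Key eq: (k + 2)·f(k+1) = (k + 4)·f(k) + (1).
Degrees (1,1,0) ⇒ d ≤ 2.
A polynomial solution: f(k) = k*(k + 5)/12.
Then R = B(k−1)f/C = k*(k + 4)*(k + 5)/12, so s_k = R(k)·t_k = k*(k + 5)/(3*(k + 2)*(k + 3)).
s_(k+1) − s_k = 4/(k**3 + 9*k**2 + 26*k + 24) = t_k.
Evaluate: s_(n+1) = (n**2 + 7*n + 6)/(3*(n**2 + 7*n + 12)); subtract s_(0) = 0 ⇒ S(n) = (n**2 + 7*n + 6)/(3*(n**2 + 7*n + 12)).

S(n) = \frac{n^{2} + 7 n + 6}{3 \left(n^{2} + 7 n + 12\right)}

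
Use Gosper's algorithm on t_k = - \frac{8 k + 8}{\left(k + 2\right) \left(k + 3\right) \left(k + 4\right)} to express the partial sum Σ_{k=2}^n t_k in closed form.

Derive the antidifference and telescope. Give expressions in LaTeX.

The ratio is (k + 2)**2/((k + 1)*(k + 5)).
Take A(k)=k + 2, B(k)=k + 5, C(k)=k + 1.
Solve (k + 2)·f(k+1) − (k + 4)·f(k) = k + 1.
From deg A=1, deg B=1, deg C=1: d=2.
A polynomial solution: f(k) = k*(k + 1)/4.
Certificate R = B(k−1)f/C = k*(k + 4)/4 gives s_k = -2*k*(k + 1)/((k + 2)*(k + 3)).
Δs = 8*(-k - 1)/(k**3 + 9*k**2 + 26*k + 24), as required.
Telescope: S(n) = s_(n+1) − s_(2) = 2*(-n**2 - 3*n - 2)/(n**2 + 7*n + 12) − (-3/5) = (-7*n**2 - 9*n + 16)/(5*(n**2 + 7*n + 12)).

S(n) = \frac{- 7 n^{2} - 9 n + 16}{5 \left(n^{2} + 7 n + 12\right)}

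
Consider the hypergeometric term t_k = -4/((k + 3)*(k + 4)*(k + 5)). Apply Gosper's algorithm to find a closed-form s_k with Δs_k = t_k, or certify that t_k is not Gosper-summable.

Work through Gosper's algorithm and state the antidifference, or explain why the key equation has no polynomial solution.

t_(k+1)/t_k = (k + 3)/(k + 6).
Take A(k)=k + 3, B(k)=k + 6, C(k)=1.
f must satisfy (k + 3)·f(k+1) − (k + 5)·f(k) = 1.
d = 2 from the (1,1,0) case.
Solving with deg f ≤ 2: f(k) = k*(k + 7)/24.
So s_k = (B(k−1)f/C)·t_k = (k*(k + 5)*(k + 7)/24)·t_k = k*(-k - 7)/(6*(k + 3)*(k + 4)).
s_(k+1) − s_k = -4/(k**3 + 12*k**2 + 47*k + 60) = t_k.

s_k = k*(-k - 7)/(6*(k + 3)*(k + 4))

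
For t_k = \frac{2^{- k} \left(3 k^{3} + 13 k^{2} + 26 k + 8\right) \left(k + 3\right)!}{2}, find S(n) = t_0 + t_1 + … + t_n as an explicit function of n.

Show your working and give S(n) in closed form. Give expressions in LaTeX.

r(k) = (3*k**4 + 34*k**3 + 149*k**2 + 294*k + 200)/(2*(3*k**3 + 13*k**2 + 26*k + 8)) after simplifying.
A = k/2 + 2, B = 1, C = k**3 + 13*k**2/3 + 26*k/3 + 8/3.
Need (k/2 + 2)·f(k+1) − (1)·f(k) = k**3 + 13*k**2/3 + 26*k/3 + 8/3.
Degrees (1,0,3) ⇒ d ≤ 2.
Solving with deg f ≤ 2: f(k) = 2*(k - 1)*(3*k + 4)/3.
R(k) = B(k−1)·f(k)/C(k) = 2*(k - 1)*(3*k + 4)/(3*k**3 + 13*k**2 + 26*k + 8); s_k = R·t_k = (k - 1)*(3*k + 4)*factorial(k + 3)/2**k.
Check: Δs_k = (3*k**3 + 13*k**2 + 26*k + 8)*factorial(k + 3)/(2*2**k). ✓
Telescope: S(n) = s_(n+1) − s_(0) = 2**(-n - 1)*n*(3*n + 7)*factorial(n + 4) − (-24) = 24 + 3*n**2*factorial(n + 4)/(2*2**n) + 7*n*factorial(n + 4)/(2*2**n).

S(n) = 24 + \frac{3 \cdot 2^{- n} n^{2} \left(n + 4\right)!}{2} + \frac{7 \cdot 2^{- n} n \left(n + 4\right)!}{2}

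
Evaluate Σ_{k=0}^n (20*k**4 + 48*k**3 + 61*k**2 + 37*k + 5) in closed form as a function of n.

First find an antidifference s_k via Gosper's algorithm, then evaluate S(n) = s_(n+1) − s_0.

r(k) = (20*k**4 + 128*k**3 + 325*k**2 + 383*k + 171)/(20*k**4 + 48*k**3 + 61*k**2 + 37*k + 5) after simplifying.
A = 1, B = 1, C = k**4 + 12*k**3/5 + 61*k**2/20 + 37*k/20 + 1/4.
Solve (1)·f(k+1) − (1)·f(k) = k**4 + 12*k**3/5 + 61*k**2/20 + 37*k/20 + 1/4.
deg f ≤ 5 (via 0,0,4).
A polynomial solution: f(k) = k*(4*k**4 + 2*k**3 + 3*k**2 - 4)/20.
Then R = B(k−1)f/C = k*(4*k**4 + 2*k**3 + 3*k**2 - 4)/(20*k**4 + 48*k**3 + 61*k**2 + 37*k + 5), so s_k = R(k)·t_k = k*(4*k**4 + 2*k**3 + 3*k**2 - 4).
Verify: 20*k**4 + 48*k**3 + 61*k**2 + 37*k + 5 matches t_k.
Telescope: S(n) = s_(n+1) − s_(0) = 4*n**5 + 22*n**4 + 51*n**3 + 61*n**2 + 33*n + 5 − (0) = 4*n**5 + 22*n**4 + 51*n**3 + 61*n**2 + 33*n + 5.

S(n) = 4*n**5 + 22*n**4 + 51*n**3 + 61*n**2 + 33*n + 5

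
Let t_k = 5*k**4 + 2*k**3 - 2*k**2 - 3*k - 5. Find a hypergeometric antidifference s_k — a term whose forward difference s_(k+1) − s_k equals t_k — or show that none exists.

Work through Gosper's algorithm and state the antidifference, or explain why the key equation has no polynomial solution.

t_(k+1)/t_k = (5*k**4 + 22*k**3 + 34*k**2 + 19*k - 3)/(5*k**4 + 2*k**3 - 2*k**2 - 3*k - 5).
Gosper form: A/B · C(k+1)/C(k) with A=1, B=1, C=k**4 + 2*k**3/5 - 2*k**2/5 - 3*k/5 - 1.
Solve (1)·f(k+1) − (1)·f(k) = k**4 + 2*k**3/5 - 2*k**2/5 - 3*k/5 - 1.
deg f ≤ 5 (via 0,0,4).
Solving with deg f ≤ 5: f(k) = k*(k**4 - 2*k**3 - 4)/5.
Then R = B(k−1)f/C = k*(k**4 - 2*k**3 - 4)/(5*k**4 + 2*k**3 - 2*k**2 - 3*k - 5), so s_k = R(k)·t_k = k*(k**4 - 2*k**3 - 4).
Δs = 5*k**4 + 2*k**3 - 2*k**2 - 3*k - 5, as required.

s_k = k*(k**4 - 2*k**3 - 4)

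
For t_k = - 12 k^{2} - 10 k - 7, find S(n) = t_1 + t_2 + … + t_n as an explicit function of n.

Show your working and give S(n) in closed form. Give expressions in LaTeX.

S(n) = n \left(- 4 n^{2} - 11 n - 14\right)

Compute t_(k+1)/t_k: get (12*k**2 + 34*k + 29)/(12*k**2 + 10*k + 7).
A = 1, B = 1, C = k**2 + 5*k/6 + 7/12.
Key eq: (1)·f(k+1) = (1)·f(k) + (k**2 + 5*k/6 + 7/12).
Bound: deg f ≤ 3.
Coefficient equations give f(k) = k*(4*k**2 - k + 4)/12.
R(k) = B(k−1)·f(k)/C(k) = k*(4*k**2 - k + 4)/(12*k**2 + 10*k + 7); s_k = R·t_k = k*(-4*k**2 + k - 4).
Check: Δs_k = -12*k**2 - 10*k - 7. ✓
Σ_(k=1)^n t_k = s_(n+1) − s_(1) = (-4*n**3 - 11*n**2 - 14*n - 7) − (-7), i.e. n*(-4*n**2 - 11*n - 14).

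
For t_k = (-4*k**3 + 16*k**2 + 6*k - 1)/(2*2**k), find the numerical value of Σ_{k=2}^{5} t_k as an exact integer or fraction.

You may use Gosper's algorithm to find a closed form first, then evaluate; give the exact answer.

Σ = 531/64

Ratio r(k) = (4*k**3 - 4*k**2 - 26*k - 17)/(2*(4*k**3 - 16*k**2 - 6*k + 1)).
So A=1/2 and B=1, with C=k**3 - 4*k**2 - 3*k/2 + 1/4.
Need (1/2)·f(k+1) − (1)·f(k) = k**3 - 4*k**2 - 3*k/2 + 1/4.
deg f ≤ 3 (via 0,0,3).
Solving with deg f ≤ 3: f(k) = -(4*k**3 - 4*k**2 - 2*k - 1)/2.
Then R = B(k−1)f/C = -2*(4*k**3 - 4*k**2 - 2*k - 1)/(4*k**3 - 16*k**2 - 6*k + 1), so s_k = R(k)·t_k = (4*k**3 - 4*k**2 - 2*k - 1)/2**k.
Δs = (-4*k**3 + 16*k**2 + 6*k - 1)/(2*2**k), as required.
Sum = s_(6) − s_(2); s_(6) = 707/64, s_(2) = 11/4 ⇒ 531/64.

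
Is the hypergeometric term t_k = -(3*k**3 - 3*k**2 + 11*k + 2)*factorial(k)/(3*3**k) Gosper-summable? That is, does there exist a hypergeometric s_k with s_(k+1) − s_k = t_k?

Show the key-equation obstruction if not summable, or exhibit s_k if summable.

t_(k+1)/t_k = (3*k**4 + 9*k**3 + 20*k**2 + 27*k + 13)/(3*(3*k**3 - 3*k**2 + 11*k + 2)).
So A=k/3 + 1/3 and B=1, with C=k**3 - k**2 + 11*k/3 + 2/3.
Set up (k/3 + 1/3)·f(k+1) − (1)·f(k) − (k**3 - k**2 + 11*k/3 + 2/3) = 0.
From deg A=1, deg B=0, deg C=3: d=2.
A polynomial solution: f(k) = 3*k**2 - 3*k - 1.
Get s_k = R·t_k = (-3*k**2 + 3*k + 1)*factorial(k)/3**k with R(k) = B(k−1)f(k)/C(k) = 3*(3*k**2 - 3*k - 1)/(3*k**3 - 3*k**2 + 11*k + 2).
s_(k+1) − s_k = -(3*k**3 - 3*k**2 + 11*k + 2)*factorial(k)/(3*3**k) = t_k.

Yes. s_k = (-3*k**2 + 3*k + 1)*factorial(k)/3**k.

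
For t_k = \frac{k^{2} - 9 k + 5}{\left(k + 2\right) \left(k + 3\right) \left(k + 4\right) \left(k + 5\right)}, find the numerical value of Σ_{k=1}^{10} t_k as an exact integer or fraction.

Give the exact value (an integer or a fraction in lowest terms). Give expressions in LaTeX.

The ratio is -(k + 2)*(9*k - (k + 1)**2 + 4)/((k + 6)*(k**2 - 9*k + 5)).
Normal form (A,B,C) = (k + 2, k + 6, k**2 - 9*k + 5).
f must satisfy (k + 2)·f(k+1) − (k + 5)·f(k) = k**2 - 9*k + 5.
From deg A=1, deg B=1, deg C=2: d=3.
Solve for f: f(k) = k*(k**2 - 15*k + 74)/24 (degree 3 ≤ 3).
So s_k = (B(k−1)f/C)·t_k = (k*(k + 5)*(k**2 - 15*k + 74)/(24*(k**2 - 9*k + 5)))·t_k = k*(k**2 - 15*k + 74)/(24*(k + 2)*(k + 3)*(k + 4)).
Δs = (k**2 - 9*k + 5)/(k**4 + 14*k**3 + 71*k**2 + 154*k + 120), as required.
Evaluate s at k=11 and k=1: 11/2184 and 1/24; difference -10/273.

Σ = -10/273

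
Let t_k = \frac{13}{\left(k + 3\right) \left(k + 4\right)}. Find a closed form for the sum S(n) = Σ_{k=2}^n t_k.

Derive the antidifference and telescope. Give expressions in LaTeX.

Compute t_(k+1)/t_k: get (k + 3)/(k + 5).
Normal form (A,B,C) = (k + 3, k + 5, 1).
Key eq: (k + 3)·f(k+1) = (k + 4)·f(k) + (1).
Degrees (1,1,0) ⇒ d ≤ 1.
A polynomial solution: f(k) = k/3.
Then R = B(k−1)f/C = k*(k + 4)/3, so s_k = R(k)·t_k = 13*k/(3*(k + 3)).
Check: Δs_k = 13/(k**2 + 7*k + 12). ✓
Σ_(k=2)^n t_k = s_(n+1) − s_(2) = (13*(n + 1)/(3*(n + 4))) − (26/15), i.e. 13*(n - 1)/(5*(n + 4)).

S(n) = \frac{13 \left(n - 1\right)}{5 \left(n + 4\right)}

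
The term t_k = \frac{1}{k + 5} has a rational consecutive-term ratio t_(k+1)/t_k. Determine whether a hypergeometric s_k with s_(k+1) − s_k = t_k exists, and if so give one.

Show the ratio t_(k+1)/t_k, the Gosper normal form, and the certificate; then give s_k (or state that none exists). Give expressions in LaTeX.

r(k) = (k + 5)/(k + 6) after simplifying.
Take A(k)=k + 5, B(k)=k + 6, C(k)=1.
Need (k + 5)·f(k+1) − (k + 5)·f(k) = 1.
Bound: deg f ≤ 0.
Put f(k) = c0: A·f(k+1) − B(k−1)·f(k) − C = -1; need -1 = 0 — inconsistent ⇒ no f, not summable.

not Gosper-summable; s_k does not exist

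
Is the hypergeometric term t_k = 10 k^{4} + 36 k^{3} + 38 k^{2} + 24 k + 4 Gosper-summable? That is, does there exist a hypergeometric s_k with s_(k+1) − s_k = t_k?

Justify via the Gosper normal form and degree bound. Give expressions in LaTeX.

Yes. s_k = 2 k \left(k^{4} + 2 k^{3} - k^{2} + k - 1\right).

t_(k+1)/t_k = (5*k**4 + 38*k**3 + 103*k**2 + 124*k + 56)/(5*k**4 + 18*k**3 + 19*k**2 + 12*k + 2).
A = 1, B = 1, C = k**4 + 18*k**3/5 + 19*k**2/5 + 12*k/5 + 2/5.
f must satisfy (1)·f(k+1) − (1)·f(k) = k**4 + 18*k**3/5 + 19*k**2/5 + 12*k/5 + 2/5.
d = 5 from the (0,0,4) case.
Coefficient equations give f(k) = k*(k**4 + 2*k**3 - k**2 + k - 1)/5.
Then R = B(k−1)f/C = k*(k**4 + 2*k**3 - k**2 + k - 1)/(5*k**4 + 18*k**3 + 19*k**2 + 12*k + 2), so s_k = R(k)·t_k = 2*k*(k**4 + 2*k**3 - k**2 + k - 1).
Check: Δs_k = 10*k**4 + 36*k**3 + 38*k**2 + 24*k + 4. ✓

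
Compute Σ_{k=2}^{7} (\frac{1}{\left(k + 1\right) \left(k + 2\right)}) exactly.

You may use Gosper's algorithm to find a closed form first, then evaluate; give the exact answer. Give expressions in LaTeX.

Step 1: r(k) = (k + 1)/(k + 3).
A = k + 1, B = k + 3, C = 1.
Key eq: (k + 1)·f(k+1) = (k + 2)·f(k) + (1).
Bound: deg f ≤ 1.
Coefficient equations give f(k) = k.
Then R = B(k−1)f/C = k*(k + 2), so s_k = R(k)·t_k = k/(k + 1).
Check: Δs_k = 1/(k**2 + 3*k + 2). ✓
Σ_(k=2)^(7) t_k = s_(8) − s_(2) = 8/9 − (2/3) = 2/9.

Σ = 2/9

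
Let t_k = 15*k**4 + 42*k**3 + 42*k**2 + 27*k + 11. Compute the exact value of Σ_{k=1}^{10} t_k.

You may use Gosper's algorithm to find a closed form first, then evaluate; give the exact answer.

Σ = 524810

r(k) = (15*k**4 + 102*k**3 + 258*k**2 + 297*k + 137)/(15*k**4 + 42*k**3 + 42*k**2 + 27*k + 11) after simplifying.
Factor: A=1; B=1; C=k**4 + 14*k**3/5 + 14*k**2/5 + 9*k/5 + 11/15.
f must satisfy (1)·f(k+1) − (1)·f(k) = k**4 + 14*k**3/5 + 14*k**2/5 + 9*k/5 + 11/15.
d = 5 from the (0,0,4) case.
Solve for f: f(k) = k*(3*k**4 + 3*k**3 - 2*k**2 + 3*k + 4)/15 (degree 5 ≤ 5).
Then R = B(k−1)f/C = k*(3*k**4 + 3*k**3 - 2*k**2 + 3*k + 4)/(15*k**4 + 42*k**3 + 42*k**2 + 27*k + 11), so s_k = R(k)·t_k = k*(3*k**4 + 3*k**3 - 2*k**2 + 3*k + 4).
Check: Δs_k = 15*k**4 + 42*k**3 + 42*k**2 + 27*k + 11. ✓
Sum = s_(11) − s_(1); s_(11) = 524821, s_(1) = 11 ⇒ 524810.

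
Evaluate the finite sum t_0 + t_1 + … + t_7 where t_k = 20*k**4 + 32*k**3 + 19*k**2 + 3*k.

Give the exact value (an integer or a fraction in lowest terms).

Σ = 121352

t_(k+1)/t_k = (20*k**4 + 112*k**3 + 235*k**2 + 217*k + 74)/(k*(20*k**3 + 32*k**2 + 19*k + 3)).
So A=1 and B=1, with C=k**4 + 8*k**3/5 + 19*k**2/20 + 3*k/20.
Solve (1)·f(k+1) − (1)·f(k) = k**4 + 8*k**3/5 + 19*k**2/20 + 3*k/20.
Bound: deg f ≤ 5.
A polynomial solution: f(k) = k*(k - 1)*(4*k**3 + 2*k**2 - k - 1)/20.
R(k) = B(k−1)·f(k)/C(k) = (k - 1)*(4*k**3 + 2*k**2 - k - 1)/(20*k**3 + 32*k**2 + 19*k + 3); s_k = R·t_k = 4*k**5 - 2*k**4 - 3*k**3 + k.
Δs = k*(20*k**3 + 32*k**2 + 19*k + 3), as required.
Sum = s_(8) − s_(0); s_(8) = 121352, s_(0) = 0 ⇒ 121352.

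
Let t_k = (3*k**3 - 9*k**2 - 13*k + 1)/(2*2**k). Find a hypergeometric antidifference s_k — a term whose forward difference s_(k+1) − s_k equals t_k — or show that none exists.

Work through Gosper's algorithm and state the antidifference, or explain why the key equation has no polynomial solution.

s_k = k*(4 - 3*k**2)/2**k

The ratio is (3*k**3 - 22*k - 18)/(2*(3*k**3 - 9*k**2 - 13*k + 1)).
A = 1/2, B = 1, C = k**3 - 3*k**2 - 13*k/3 + 1/3.
Need (1/2)·f(k+1) − (1)·f(k) = k**3 - 3*k**2 - 13*k/3 + 1/3.
d = 3 from the (0,0,3) case.
Coefficient equations give f(k) = -2*k*(3*k**2 - 4)/3.
So s_k = (B(k−1)f/C)·t_k = (-2*k*(3*k**2 - 4)/(3*k**3 - 9*k**2 - 13*k + 1))·t_k = k*(4 - 3*k**2)/2**k.
s_(k+1) − s_k = (3*k**3 - 9*k**2 - 13*k + 1)/(2*2**k) = t_k.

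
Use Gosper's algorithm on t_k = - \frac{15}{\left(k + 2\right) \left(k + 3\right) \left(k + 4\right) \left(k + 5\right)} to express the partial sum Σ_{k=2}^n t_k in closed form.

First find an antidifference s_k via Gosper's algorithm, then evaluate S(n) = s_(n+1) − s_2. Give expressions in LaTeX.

r(k) = (k + 2)/(k + 6) after simplifying.
Normal form (A,B,C) = (k + 2, k + 6, 1).
f must satisfy (k + 2)·f(k+1) − (k + 5)·f(k) = 1.
d = 3 from the (1,1,0) case.
Solve for f: f(k) = k*(k**2 + 9*k + 26)/72 (degree 3 ≤ 3).
Then R = B(k−1)f/C = k*(k + 5)*(k**2 + 9*k + 26)/72, so s_k = R(k)·t_k = 5*k*(-k**2 - 9*k - 26)/(24*(k + 2)*(k + 3)*(k + 4)).
s_(k+1) − s_k = -15/(k**4 + 14*k**3 + 71*k**2 + 154*k + 120) = t_k.
s_(n+1) = 5*(-n**3 - 12*n**2 - 47*n - 36)/(24*(n**3 + 12*n**2 + 47*n + 60)) and s_(2) = -1/6, so S(n) = (-n**3 - 12*n**2 - 47*n + 60)/(24*(n**3 + 12*n**2 + 47*n + 60)).

S(n) = \frac{- n^{3} - 12 n^{2} - 47 n + 60}{24 \left(n^{3} + 12 n^{2} + 47 n + 60\right)}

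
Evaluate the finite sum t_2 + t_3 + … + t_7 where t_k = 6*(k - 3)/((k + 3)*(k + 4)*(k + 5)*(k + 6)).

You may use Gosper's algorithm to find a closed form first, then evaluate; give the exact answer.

Σ = 41/20020

Compute t_(k+1)/t_k: get (k - 2)*(k + 3)/((k - 3)*(k + 7)).
A = k + 3, B = k + 7, C = k - 3.
Key eq: (k + 3)·f(k+1) = (k + 6)·f(k) + (k - 3).
Degrees (1,1,1) ⇒ d ≤ 3.
Solving with deg f ≤ 3: f(k) = -k*(k**2 + 12*k + 107)/120.
Then R = B(k−1)f/C = -k*(k + 6)*(k**2 + 12*k + 107)/(120*(k - 3)), so s_k = R(k)·t_k = k*(-k**2 - 12*k - 107)/(20*(k + 3)*(k + 4)*(k + 5)).
Check: Δs_k = 6*(k - 3)/(k**4 + 18*k**3 + 119*k**2 + 342*k + 360). ✓
Σ_(k=2)^(7) t_k = s_(8) − s_(2) = -89/1430 − (-9/140) = 41/20020.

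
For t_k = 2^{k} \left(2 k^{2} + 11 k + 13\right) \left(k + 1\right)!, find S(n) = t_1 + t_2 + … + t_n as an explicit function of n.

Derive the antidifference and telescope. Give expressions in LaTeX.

S(n) = 2 \cdot 2^{n} n \left(n + 2\right)! + 8 \cdot 2^{n} \left(n + 2\right)! - 16

r(k) = 2*(2*k**3 + 19*k**2 + 56*k + 52)/(2*k**2 + 11*k + 13) after simplifying.
Factor: A=2*k + 4; B=1; C=k**2 + 11*k/2 + 13/2.
Need (2*k + 4)·f(k+1) − (1)·f(k) = k**2 + 11*k/2 + 13/2.
deg f ≤ 1 (via 1,0,2).
A polynomial solution: f(k) = (k + 3)/2.
Then R = B(k−1)f/C = (k + 3)/(2*k**2 + 11*k + 13), so s_k = R(k)·t_k = 2**k*(k + 3)*factorial(k + 1).
Check: Δs_k = 2**k*(2*k**2 + 11*k + 13)*factorial(k + 1). ✓
Evaluate: s_(n+1) = 2**(n + 1)*(n + 4)*factorial(n + 2); subtract s_(1) = 16 ⇒ S(n) = 2*2**n*n*factorial(n + 2) + 8*2**n*factorial(n + 2) - 16.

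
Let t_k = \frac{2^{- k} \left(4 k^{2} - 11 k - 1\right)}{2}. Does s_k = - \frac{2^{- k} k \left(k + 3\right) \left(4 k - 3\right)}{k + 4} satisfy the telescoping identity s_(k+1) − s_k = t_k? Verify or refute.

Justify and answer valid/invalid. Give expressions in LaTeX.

Invalid: residual \frac{2^{- k} \left(- 4 k^{3} - 13 k^{2} + 51 k + 4\right)}{2 \left(k^{2} + 9 k + 20\right)} ≠ 0.

s_(k+1) = -(k + 1)*(k + 4)*(4*k + 1)/(2*2**k*(k + 5))
s_(k+1) − s_k = (4*k**4 + 21*k**3 - 33*k**2 - 178*k - 16)/(2*2**k*(k**2 + 9*k + 20))
(s_(k+1) − s_k) − t_k = (-4*k**3 - 13*k**2 + 51*k + 4)/(2*2**k*(k**2 + 9*k + 20))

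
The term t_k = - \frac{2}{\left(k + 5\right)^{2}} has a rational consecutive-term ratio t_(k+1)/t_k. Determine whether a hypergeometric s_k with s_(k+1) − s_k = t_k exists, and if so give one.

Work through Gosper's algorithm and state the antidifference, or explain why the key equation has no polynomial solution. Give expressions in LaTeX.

Ratio r(k) = (k + 5)**2/(k + 6)**2.
A = k**2 + 10*k + 25, B = k**2 + 12*k + 36, C = 1.
Key eq: (k**2 + 10*k + 25)·f(k+1) = (k**2 + 10*k + 25)·f(k) + (1).
From deg A=2, deg B=2, deg C=0: d=0.
Put f(k) = c0: A·f(k+1) − B(k−1)·f(k) − C = -1; need -1 = 0 — inconsistent ⇒ no f, not summable.

none — t_k is not Gosper-summable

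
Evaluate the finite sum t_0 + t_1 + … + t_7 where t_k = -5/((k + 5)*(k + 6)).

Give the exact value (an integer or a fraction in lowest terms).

r(k) = (k + 5)/(k + 7) after simplifying.
Take A(k)=k + 5, B(k)=k + 7, C(k)=1.
Solve (k + 5)·f(k+1) − (k + 6)·f(k) = 1.
From deg A=1, deg B=1, deg C=0: d=1.
Coefficient equations give f(k) = k/5.
Get s_k = R·t_k = -k/(k + 5) with R(k) = B(k−1)f(k)/C(k) = k*(k + 6)/5.
Check: Δs_k = -5/(k**2 + 11*k + 30). ✓
Telescoping: Σ = s_(8) − s_(0) = -8/13 − (0) = -8/13.

Σ = -8/13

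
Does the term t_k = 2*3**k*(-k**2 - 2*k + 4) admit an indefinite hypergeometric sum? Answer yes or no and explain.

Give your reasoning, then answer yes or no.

Yes. s_k = 3**k*(-k**2 + k + 4).

Compute t_(k+1)/t_k: get 3*(k**2 + 4*k - 1)/(k**2 + 2*k - 4).
Factor: A=3; B=1; C=k**2 + 2*k - 4.
Solve (3)·f(k+1) − (1)·f(k) = k**2 + 2*k - 4.
From deg A=0, deg B=0, deg C=2: d=2.
Solve for f: f(k) = (k**2 - k - 4)/2 (degree 2 ≤ 2).
Certificate R = B(k−1)f/C = (k**2 - k - 4)/(2*(k**2 + 2*k - 4)) gives s_k = 3**k*(-k**2 + k + 4).
s_(k+1) − s_k = 2*3**k*(-k**2 - 2*k + 4) = t_k.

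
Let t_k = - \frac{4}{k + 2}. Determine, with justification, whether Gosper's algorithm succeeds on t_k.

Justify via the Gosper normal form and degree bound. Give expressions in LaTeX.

No. Not Gosper-summable.

Compute t_(k+1)/t_k: get (k + 2)/(k + 3).
Normal form (A,B,C) = (k + 2, k + 3, 1).
Set up (k + 2)·f(k+1) − (k + 2)·f(k) − (1) = 0.
deg f ≤ 0 (via 1,1,0).
Write f(k) = c0. Then LHS − RHS = -1, requiring -1 = 0: contradictory. No certificate.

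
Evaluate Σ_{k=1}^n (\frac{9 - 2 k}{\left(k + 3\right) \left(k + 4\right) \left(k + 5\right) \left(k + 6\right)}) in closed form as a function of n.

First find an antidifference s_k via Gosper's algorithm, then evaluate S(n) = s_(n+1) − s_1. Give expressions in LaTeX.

S(n) = \frac{n \left(n^{2} + 15 n + 194\right)}{120 \left(n^{3} + 15 n^{2} + 74 n + 120\right)}

Step 1: r(k) = (k + 3)*(2*k - 7)/((k + 7)*(2*k - 9)).
So A=k + 3 and B=k + 7, with C=k - 9/2.
Key eq: (k + 3)·f(k+1) = (k + 6)·f(k) + (k - 9/2).
From deg A=1, deg B=1, deg C=1: d=3.
Solving with deg f ≤ 3: f(k) = -k*(k**2 + 12*k + 77)/60.
Get s_k = R·t_k = k*(k**2 + 12*k + 77)/(30*(k + 3)*(k + 4)*(k + 5)) with R(k) = B(k−1)f(k)/C(k) = -k*(k + 6)*(k**2 + 12*k + 77)/(30*(2*k - 9)).
Δs = (9 - 2*k)/(k**4 + 18*k**3 + 119*k**2 + 342*k + 360), as required.
Telescope: S(n) = s_(n+1) − s_(1) = (n**3 + 15*n**2 + 104*n + 90)/(30*(n**3 + 15*n**2 + 74*n + 120)) − (1/40) = n*(n**2 + 15*n + 194)/(120*(n**3 + 15*n**2 + 74*n + 120)).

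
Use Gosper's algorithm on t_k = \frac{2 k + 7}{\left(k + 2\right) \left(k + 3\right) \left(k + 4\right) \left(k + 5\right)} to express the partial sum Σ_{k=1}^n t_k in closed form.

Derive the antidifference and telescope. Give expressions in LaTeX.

Compute t_(k+1)/t_k: get (k + 2)*(2*k + 9)/((k + 6)*(2*k + 7)).
A = k + 2, B = k + 6, C = k + 7/2.
Solve (k + 2)·f(k+1) − (k + 5)·f(k) = k + 7/2.
Degrees (1,1,1) ⇒ d ≤ 3.
A polynomial solution: f(k) = k*(k + 3)*(k + 6)/16.
Certificate R = B(k−1)f/C = k*(k + 3)*(k + 5)*(k + 6)/(8*(2*k + 7)) gives s_k = k*(k + 6)/(8*(k**2 + 6*k + 8)).
s_(k+1) − s_k = (2*k + 7)/(k**4 + 14*k**3 + 71*k**2 + 154*k + 120) = t_k.
Evaluate: s_(n+1) = (n**2 + 8*n + 7)/(8*(n**2 + 8*n + 15)); subtract s_(1) = 7/120 ⇒ S(n) = n*(n + 8)/(15*(n**2 + 8*n + 15)).

S(n) = \frac{n \left(n + 8\right)}{15 \left(n^{2} + 8 n + 15\right)}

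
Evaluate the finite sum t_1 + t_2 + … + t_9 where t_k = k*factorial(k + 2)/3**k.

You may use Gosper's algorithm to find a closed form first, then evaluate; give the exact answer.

r(k) = (k + 1)*(k + 3)/(3*k) after simplifying.
A = k/3 + 1, B = 1, C = k.
f must satisfy (k/3 + 1)·f(k+1) − (1)·f(k) = k.
Degrees (1,0,1) ⇒ d ≤ 0.
Solve for f: f(k) = 3 (degree 0 ≤ 0).
R(k) = B(k−1)·f(k)/C(k) = 3/k; s_k = R·t_k = 3**(1 - k)*factorial(k + 2).
Verify: k*factorial(k + 2)/3**k matches t_k.
Sum = s_(10) − s_(1); s_(10) = 1971200/81, s_(1) = 6 ⇒ 1970714/81.

Σ = 1970714/81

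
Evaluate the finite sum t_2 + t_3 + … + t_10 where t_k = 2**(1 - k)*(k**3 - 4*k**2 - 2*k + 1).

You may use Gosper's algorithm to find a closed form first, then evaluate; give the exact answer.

Ratio r(k) = (k**3 - k**2 - 7*k - 4)/(2*(k**3 - 4*k**2 - 2*k + 1)).
Gosper form: A/B · C(k+1)/C(k) with A=1/2, B=1, C=k**3 - 4*k**2 - 2*k + 1.
Set up (1/2)·f(k+1) − (1)·f(k) − (k**3 - 4*k**2 - 2*k + 1) = 0.
From deg A=0, deg B=0, deg C=3: d=3.
Coefficient equations give f(k) = -2*k*(k**2 - k - 1).
R(k) = B(k−1)·f(k)/C(k) = -2*k*(k**2 - k - 1)/(k**3 - 4*k**2 - 2*k + 1); s_k = R·t_k = 2**(2 - k)*k*(-k**2 + k + 1).
Check: Δs_k = 2**(1 - k)*(k**3 - 4*k**2 - 2*k + 1). ✓
Telescoping: Σ = s_(11) − s_(2) = -1199/512 − (-2) = -175/512.

Σ = -175/512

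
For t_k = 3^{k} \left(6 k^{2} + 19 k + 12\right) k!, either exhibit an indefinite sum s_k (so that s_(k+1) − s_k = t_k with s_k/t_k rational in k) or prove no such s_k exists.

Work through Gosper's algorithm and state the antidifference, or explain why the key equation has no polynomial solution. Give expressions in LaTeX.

s_k = 3^{k} \left(2 k + 3\right) k!

Ratio r(k) = 3*(6*k**3 + 37*k**2 + 68*k + 37)/(6*k**2 + 19*k + 12).
Factor: A=3*k + 3; B=1; C=k**2 + 19*k/6 + 2.
f must satisfy (3*k + 3)·f(k+1) − (1)·f(k) = k**2 + 19*k/6 + 2.
d = 1 from the (1,0,2) case.
Solve for f: f(k) = (2*k + 3)/6 (degree 1 ≤ 1).
R(k) = B(k−1)·f(k)/C(k) = (2*k + 3)/(6*k**2 + 19*k + 12); s_k = R·t_k = 3**k*(2*k + 3)*factorial(k).
Δs = 3**k*(6*k**2 + 19*k + 12)*factorial(k), as required.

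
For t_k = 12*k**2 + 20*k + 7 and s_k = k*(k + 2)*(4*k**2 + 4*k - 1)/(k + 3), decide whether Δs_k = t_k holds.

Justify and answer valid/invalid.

Invalid: residual (-8*k**3 - 52*k**2 - 68*k - 21)/(k**2 + 7*k + 12) ≠ 0.

s_(k+1) = (k + 1)*(k + 3)*(4*k + 4*(k + 1)**2 + 3)/(k + 4)
s_(k+1) − s_k = (12*k**4 + 96*k**3 + 239*k**2 + 221*k + 63)/(k**2 + 7*k + 12)
(s_(k+1) − s_k) − t_k = (-8*k**3 - 52*k**2 - 68*k - 21)/(k**2 + 7*k + 12)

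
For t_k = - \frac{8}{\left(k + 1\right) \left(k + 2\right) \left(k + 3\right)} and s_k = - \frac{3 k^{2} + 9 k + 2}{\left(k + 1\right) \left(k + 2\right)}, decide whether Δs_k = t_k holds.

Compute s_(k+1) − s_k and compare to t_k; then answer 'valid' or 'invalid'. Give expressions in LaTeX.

Valid: the claim telescopes to t_k.

s_(k+1) = (-9*k - 3*(k + 1)**2 - 11)/((k + 2)*(k + 3))
s_(k+1) − s_k = -8/(k**3 + 6*k**2 + 11*k + 6)
(s_(k+1) − s_k) − t_k = 0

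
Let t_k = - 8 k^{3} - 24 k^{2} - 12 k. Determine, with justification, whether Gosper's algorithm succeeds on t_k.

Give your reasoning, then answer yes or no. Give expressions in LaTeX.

t_(k+1)/t_k = (2*k**3 + 12*k**2 + 21*k + 11)/(k*(2*k**2 + 6*k + 3)).
So A=1 and B=1, with C=k**3 + 3*k**2 + 3*k/2.
Set up (1)·f(k+1) − (1)·f(k) − (k**3 + 3*k**2 + 3*k/2) = 0.
d = 4 from the (0,0,3) case.
Solving with deg f ≤ 4: f(k) = k*(k - 1)*(k**2 + 3*k + 1)/4.
Then R = B(k−1)f/C = (k - 1)*(k**2 + 3*k + 1)/(2*(2*k**2 + 6*k + 3)), so s_k = R(k)·t_k = 2*k*(-k**3 - 2*k**2 + 2*k + 1).
s_(k+1) − s_k = 4*k*(-2*k**2 - 6*k - 3) = t_k.

Yes. s_k = 2 k \left(- k^{3} - 2 k^{2} + 2 k + 1\right).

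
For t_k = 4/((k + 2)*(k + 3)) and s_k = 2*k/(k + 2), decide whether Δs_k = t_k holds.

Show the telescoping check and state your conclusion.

s_(k+1) = 2*(k + 1)/(k + 3)
s_(k+1) − s_k = 4/(k**2 + 5*k + 6)
(s_(k+1) − s_k) − t_k = 0

Valid: the claim telescopes to t_k.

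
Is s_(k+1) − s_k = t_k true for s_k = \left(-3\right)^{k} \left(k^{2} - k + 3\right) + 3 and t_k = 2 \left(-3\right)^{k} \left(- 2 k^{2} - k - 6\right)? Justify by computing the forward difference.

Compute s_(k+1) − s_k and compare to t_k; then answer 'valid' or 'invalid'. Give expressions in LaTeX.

valid (s_(k+1) − s_k reduces to t_k)

s_(k+1) = -3*(-3)**k*(-k + (k + 1)**2 + 2) + 3
s_(k+1) − s_k = 2*(-3)**k*(-2*k**2 - k - 6)
(s_(k+1) − s_k) − t_k = 0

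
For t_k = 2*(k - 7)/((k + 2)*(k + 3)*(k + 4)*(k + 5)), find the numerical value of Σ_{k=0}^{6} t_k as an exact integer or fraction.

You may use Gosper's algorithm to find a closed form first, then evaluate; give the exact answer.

Ratio r(k) = (k - 6)*(k + 2)/((k - 7)*(k + 6)).
Gosper form: A/B · C(k+1)/C(k) with A=k + 2, B=k + 6, C=k - 7.
Set up (k + 2)·f(k+1) − (k + 5)·f(k) − (k - 7) = 0.
Bound: deg f ≤ 3.
Solving with deg f ≤ 3: f(k) = -k*(k**2 + 9*k + 32)/12.
Get s_k = R·t_k = k*(-k**2 - 9*k - 32)/(6*(k + 2)*(k + 3)*(k + 4)) with R(k) = B(k−1)f(k)/C(k) = -k*(k + 5)*(k**2 + 9*k + 32)/(12*(k - 7)).
Check: Δs_k = 2*(k - 7)/(k**4 + 14*k**3 + 71*k**2 + 154*k + 120). ✓
Sum = s_(7) − s_(0); s_(7) = -28/165, s_(0) = 0 ⇒ -28/165.

Σ = -28/165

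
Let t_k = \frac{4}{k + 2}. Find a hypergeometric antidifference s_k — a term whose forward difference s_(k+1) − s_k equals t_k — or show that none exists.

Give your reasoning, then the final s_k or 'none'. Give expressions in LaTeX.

Compute t_(k+1)/t_k: get (k + 2)/(k + 3).
A = k + 2, B = k + 3, C = 1.
Solve (k + 2)·f(k+1) − (k + 2)·f(k) = 1.
Degrees (1,1,0) ⇒ d ≤ 0.
Put f(k) = c0: A·f(k+1) − B(k−1)·f(k) − C = -1; need -1 = 0 — inconsistent ⇒ no f, not summable.

not Gosper-summable; s_k does not exist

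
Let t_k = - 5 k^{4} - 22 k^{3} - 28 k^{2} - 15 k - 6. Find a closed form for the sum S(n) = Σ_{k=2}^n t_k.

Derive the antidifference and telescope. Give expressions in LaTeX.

Step 1: r(k) = (5*k**4 + 42*k**3 + 124*k**2 + 157*k + 76)/(5*k**4 + 22*k**3 + 28*k**2 + 15*k + 6).
Normal form (A,B,C) = (1, 1, k**4 + 22*k**3/5 + 28*k**2/5 + 3*k + 6/5).
Set up (1)·f(k+1) − (1)·f(k) − (k**4 + 22*k**3/5 + 28*k**2/5 + 3*k + 6/5) = 0.
d = 5 from the (0,0,4) case.
Solving with deg f ≤ 5: f(k) = k*(k**4 + 3*k**3 - k + 3)/5.
Then R = B(k−1)f/C = k*(k**4 + 3*k**3 - k + 3)/(5*k**4 + 22*k**3 + 28*k**2 + 15*k + 6), so s_k = R(k)·t_k = k*(-k**4 - 3*k**3 + k - 3).
s_(k+1) − s_k = -5*k**4 - 22*k**3 - 28*k**2 - 15*k - 6 = t_k.
s_(n+1) = -n**5 - 8*n**4 - 22*n**3 - 27*n**2 - 18*n - 6 and s_(2) = -82, so S(n) = -n**5 - 8*n**4 - 22*n**3 - 27*n**2 - 18*n + 76.

S(n) = - n^{5} - 8 n^{4} - 22 n^{3} - 27 n^{2} - 18 n + 76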